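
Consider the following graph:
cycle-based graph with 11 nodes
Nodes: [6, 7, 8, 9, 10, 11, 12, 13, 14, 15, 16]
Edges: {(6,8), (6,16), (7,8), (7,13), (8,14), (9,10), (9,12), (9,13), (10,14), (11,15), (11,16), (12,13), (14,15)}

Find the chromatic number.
Clique number ω(G) = 3 (lower bound: χ ≥ ω).
The clique on [9, 12, 13] has size 3, forcing χ ≥ 3, and the coloring below uses 3 colors, so χ(G) = 3.
A valid 3-coloring: color 1: [8, 10, 13, 15, 16]; color 2: [6, 7, 9, 11, 14]; color 3: [12].

χ(G) = 3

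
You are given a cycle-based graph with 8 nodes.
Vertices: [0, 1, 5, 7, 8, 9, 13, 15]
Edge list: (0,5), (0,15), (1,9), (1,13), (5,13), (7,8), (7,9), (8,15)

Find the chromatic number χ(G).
χ(G) = 2

Clique number ω(G) = 2 (lower bound: χ ≥ ω).
The graph is bipartite (no odd cycle), so 2 colors suffice: χ(G) = 2.
A valid 2-coloring: color 1: [1, 5, 7, 15]; color 2: [0, 8, 9, 13].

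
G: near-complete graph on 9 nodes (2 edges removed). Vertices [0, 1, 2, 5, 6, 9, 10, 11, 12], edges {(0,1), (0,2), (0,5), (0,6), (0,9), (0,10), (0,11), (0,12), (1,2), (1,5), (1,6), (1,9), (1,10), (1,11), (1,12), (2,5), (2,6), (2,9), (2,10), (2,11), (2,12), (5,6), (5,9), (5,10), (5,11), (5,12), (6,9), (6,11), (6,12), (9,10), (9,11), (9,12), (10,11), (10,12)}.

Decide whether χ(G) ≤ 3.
No, G is not 3-colorable

The clique on vertices [0, 1, 2, 5, 9, 10, 11] has size 7 > 3, so it alone needs 7 colors.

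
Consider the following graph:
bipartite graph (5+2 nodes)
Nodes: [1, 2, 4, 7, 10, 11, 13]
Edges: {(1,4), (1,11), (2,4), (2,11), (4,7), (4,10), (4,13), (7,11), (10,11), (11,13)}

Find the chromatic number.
Clique number ω(G) = 2 (lower bound: χ ≥ ω).
The graph is bipartite (no odd cycle), so 2 colors suffice: χ(G) = 2.
A valid 2-coloring: color 1: [4, 11]; color 2: [1, 2, 7, 10, 13].

χ(G) = 2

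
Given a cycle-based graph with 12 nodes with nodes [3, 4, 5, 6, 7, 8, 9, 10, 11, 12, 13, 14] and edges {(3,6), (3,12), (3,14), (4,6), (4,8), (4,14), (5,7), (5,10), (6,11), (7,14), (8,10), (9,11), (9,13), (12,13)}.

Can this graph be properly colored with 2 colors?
Yes, G is 2-colorable

A valid 2-coloring: color 1: [5, 6, 8, 9, 12, 14]; color 2: [3, 4, 7, 10, 11, 13].
(χ(G) = 2 ≤ 2.)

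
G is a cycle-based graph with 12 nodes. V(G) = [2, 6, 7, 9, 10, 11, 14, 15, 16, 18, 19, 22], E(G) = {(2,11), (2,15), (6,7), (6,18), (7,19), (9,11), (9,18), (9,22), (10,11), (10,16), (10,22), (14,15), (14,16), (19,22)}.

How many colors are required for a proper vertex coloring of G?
Clique number ω(G) = 2 (lower bound: χ ≥ ω).
The graph is bipartite (no odd cycle), so 2 colors suffice: χ(G) = 2.
A valid 2-coloring: color 1: [2, 6, 9, 10, 14, 19]; color 2: [7, 11, 15, 16, 18, 22].

χ(G) = 2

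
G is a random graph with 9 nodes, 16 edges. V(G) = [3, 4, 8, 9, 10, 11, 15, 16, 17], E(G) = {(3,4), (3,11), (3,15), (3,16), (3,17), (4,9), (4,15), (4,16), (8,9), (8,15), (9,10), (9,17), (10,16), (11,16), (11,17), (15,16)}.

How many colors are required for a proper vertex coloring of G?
χ(G) = 4

Clique number ω(G) = 4 (lower bound: χ ≥ ω).
The clique on [3, 4, 15, 16] has size 4, forcing χ ≥ 4, and the coloring below uses 4 colors, so χ(G) = 4.
A valid 4-coloring: color 1: [3, 9]; color 2: [8, 16, 17]; color 3: [4, 10, 11]; color 4: [15].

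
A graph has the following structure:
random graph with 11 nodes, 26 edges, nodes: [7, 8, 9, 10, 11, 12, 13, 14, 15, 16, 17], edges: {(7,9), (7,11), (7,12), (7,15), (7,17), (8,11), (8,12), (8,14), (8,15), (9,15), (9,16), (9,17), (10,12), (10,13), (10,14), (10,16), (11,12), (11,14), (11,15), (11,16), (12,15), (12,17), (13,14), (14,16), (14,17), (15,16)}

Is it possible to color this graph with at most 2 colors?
The clique on vertices [8, 11, 12, 15] has size 4 > 2, so it alone needs 4 colors.

No, G is not 2-colorable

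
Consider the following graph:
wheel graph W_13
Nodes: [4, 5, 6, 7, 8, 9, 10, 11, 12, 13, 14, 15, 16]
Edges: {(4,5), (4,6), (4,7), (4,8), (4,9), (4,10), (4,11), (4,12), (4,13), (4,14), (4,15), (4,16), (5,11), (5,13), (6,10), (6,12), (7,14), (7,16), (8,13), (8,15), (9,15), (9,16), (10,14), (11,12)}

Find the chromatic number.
Clique number ω(G) = 3 (lower bound: χ ≥ ω).
The clique on [4, 5, 11] has size 3, forcing χ ≥ 3, and the coloring below uses 3 colors, so χ(G) = 3.
A valid 3-coloring: color 1: [4]; color 2: [6, 11, 13, 14, 15, 16]; color 3: [5, 7, 8, 9, 10, 12].

χ(G) = 3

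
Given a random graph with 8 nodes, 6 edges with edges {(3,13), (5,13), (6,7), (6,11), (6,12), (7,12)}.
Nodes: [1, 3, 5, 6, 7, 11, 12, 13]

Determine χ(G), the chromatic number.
Clique number ω(G) = 3 (lower bound: χ ≥ ω).
The clique on [6, 7, 12] has size 3, forcing χ ≥ 3, and the coloring below uses 3 colors, so χ(G) = 3.
A valid 3-coloring: color 1: [1, 6, 13]; color 2: [3, 5, 7, 11]; color 3: [12].

χ(G) = 3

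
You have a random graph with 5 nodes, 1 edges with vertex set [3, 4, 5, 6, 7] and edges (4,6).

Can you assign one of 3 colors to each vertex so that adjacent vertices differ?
A valid 3-coloring: color 1: [3, 4, 5, 7]; color 2: [6].
(χ(G) = 2 ≤ 3.)

Yes, G is 3-colorable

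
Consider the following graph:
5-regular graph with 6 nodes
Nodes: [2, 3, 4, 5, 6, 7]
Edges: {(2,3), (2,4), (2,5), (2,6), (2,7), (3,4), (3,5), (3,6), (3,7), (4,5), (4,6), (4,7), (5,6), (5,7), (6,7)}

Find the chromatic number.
χ(G) = 6

Clique number ω(G) = 6 (lower bound: χ ≥ ω).
The clique on [2, 3, 4, 5, 6, 7] has size 6, forcing χ ≥ 6, and the coloring below uses 6 colors, so χ(G) = 6.
A valid 6-coloring: color 1: [6]; color 2: [2]; color 3: [3]; color 4: [5]; color 5: [4]; color 6: [7].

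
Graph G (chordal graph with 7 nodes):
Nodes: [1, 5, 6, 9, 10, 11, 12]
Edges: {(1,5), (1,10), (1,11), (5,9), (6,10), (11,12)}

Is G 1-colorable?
No, G is not 1-colorable

Edge (1,10) forces its endpoints to differ, so 1 color is not enough.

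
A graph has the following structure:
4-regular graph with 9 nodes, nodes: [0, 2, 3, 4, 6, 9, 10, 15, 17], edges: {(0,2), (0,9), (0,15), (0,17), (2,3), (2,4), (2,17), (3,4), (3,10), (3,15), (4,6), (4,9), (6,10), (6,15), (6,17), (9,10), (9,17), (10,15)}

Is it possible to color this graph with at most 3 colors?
Yes, G is 3-colorable

A valid 3-coloring: color 1: [0, 3, 6]; color 2: [4, 10, 17]; color 3: [2, 9, 15].
(χ(G) = 3 ≤ 3.)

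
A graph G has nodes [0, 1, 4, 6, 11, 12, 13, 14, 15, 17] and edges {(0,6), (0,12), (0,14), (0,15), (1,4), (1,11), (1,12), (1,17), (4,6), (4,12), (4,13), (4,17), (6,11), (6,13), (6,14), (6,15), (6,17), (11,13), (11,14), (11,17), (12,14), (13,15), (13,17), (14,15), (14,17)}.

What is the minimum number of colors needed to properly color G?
χ(G) = 4

Clique number ω(G) = 4 (lower bound: χ ≥ ω).
The clique on [0, 6, 14, 15] has size 4, forcing χ ≥ 4, and the coloring below uses 4 colors, so χ(G) = 4.
A valid 4-coloring: color 1: [6, 12]; color 2: [0, 17]; color 3: [1, 13, 14]; color 4: [4, 11, 15].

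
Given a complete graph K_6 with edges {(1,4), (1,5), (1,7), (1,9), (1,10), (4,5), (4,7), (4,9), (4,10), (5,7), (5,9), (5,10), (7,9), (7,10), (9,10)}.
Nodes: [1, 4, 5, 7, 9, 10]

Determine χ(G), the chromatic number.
Clique number ω(G) = 6 (lower bound: χ ≥ ω).
The clique on [1, 4, 5, 7, 9, 10] has size 6, forcing χ ≥ 6, and the coloring below uses 6 colors, so χ(G) = 6.
A valid 6-coloring: color 1: [1]; color 2: [5]; color 3: [4]; color 4: [9]; color 5: [10]; color 6: [7].

χ(G) = 6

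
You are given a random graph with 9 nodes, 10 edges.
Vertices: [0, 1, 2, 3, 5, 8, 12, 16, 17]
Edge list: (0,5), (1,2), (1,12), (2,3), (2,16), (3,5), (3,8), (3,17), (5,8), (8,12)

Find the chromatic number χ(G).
Clique number ω(G) = 3 (lower bound: χ ≥ ω).
The clique on [3, 5, 8] has size 3, forcing χ ≥ 3, and the coloring below uses 3 colors, so χ(G) = 3.
A valid 3-coloring: color 1: [0, 3, 12, 16]; color 2: [2, 8, 17]; color 3: [1, 5].

χ(G) = 3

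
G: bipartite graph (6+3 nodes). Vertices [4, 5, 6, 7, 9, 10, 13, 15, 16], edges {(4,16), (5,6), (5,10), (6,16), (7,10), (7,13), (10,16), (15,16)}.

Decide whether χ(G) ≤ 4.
Yes, G is 4-colorable

A valid 4-coloring: color 1: [5, 7, 9, 16]; color 2: [4, 6, 10, 13, 15].
(χ(G) = 2 ≤ 4.)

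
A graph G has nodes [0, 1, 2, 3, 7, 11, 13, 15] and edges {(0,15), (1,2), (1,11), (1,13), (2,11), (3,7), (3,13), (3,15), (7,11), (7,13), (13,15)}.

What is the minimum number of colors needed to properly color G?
Clique number ω(G) = 3 (lower bound: χ ≥ ω).
The clique on [1, 2, 11] has size 3, forcing χ ≥ 3, and the coloring below uses 3 colors, so χ(G) = 3.
A valid 3-coloring: color 1: [0, 11, 13]; color 2: [1, 3]; color 3: [2, 7, 15].

χ(G) = 3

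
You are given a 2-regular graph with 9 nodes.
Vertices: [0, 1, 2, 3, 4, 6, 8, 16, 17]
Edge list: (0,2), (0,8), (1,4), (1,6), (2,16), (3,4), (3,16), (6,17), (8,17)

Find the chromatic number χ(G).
Clique number ω(G) = 2 (lower bound: χ ≥ ω).
Odd cycle [17, 6, 1, 4, 3, 16, 2, 0, 8] needs 3 colors (χ ≥ 3).
The coloring below uses 3 colors, so χ(G) = 3.
A valid 3-coloring: color 1: [0, 1, 3, 17]; color 2: [4, 6, 8, 16]; color 3: [2].

χ(G) = 3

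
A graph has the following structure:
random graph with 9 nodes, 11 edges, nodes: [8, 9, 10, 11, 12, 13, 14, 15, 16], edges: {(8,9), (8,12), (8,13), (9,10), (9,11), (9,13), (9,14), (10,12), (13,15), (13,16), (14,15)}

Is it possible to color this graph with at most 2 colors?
The clique on vertices [8, 9, 13] has size 3 > 2, so it alone needs 3 colors.

No, G is not 2-colorable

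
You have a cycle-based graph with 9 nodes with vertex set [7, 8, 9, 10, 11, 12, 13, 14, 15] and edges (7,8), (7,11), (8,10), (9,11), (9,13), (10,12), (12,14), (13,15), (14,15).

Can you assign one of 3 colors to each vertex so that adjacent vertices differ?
A valid 3-coloring: color 1: [8, 11, 12, 15]; color 2: [7, 9, 10, 14]; color 3: [13].
(χ(G) = 3 ≤ 3.)

Yes, G is 3-colorable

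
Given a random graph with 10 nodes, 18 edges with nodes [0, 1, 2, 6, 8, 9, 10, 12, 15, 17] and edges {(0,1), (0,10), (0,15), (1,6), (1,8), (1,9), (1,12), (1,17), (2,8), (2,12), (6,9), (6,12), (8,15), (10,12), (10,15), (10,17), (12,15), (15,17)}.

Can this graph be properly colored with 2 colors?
No, G is not 2-colorable

The clique on vertices [1, 6, 9] has size 3 > 2, so it alone needs 3 colors.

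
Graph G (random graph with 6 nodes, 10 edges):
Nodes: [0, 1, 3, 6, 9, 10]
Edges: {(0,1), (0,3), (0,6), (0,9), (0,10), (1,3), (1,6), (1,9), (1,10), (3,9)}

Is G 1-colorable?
No, G is not 1-colorable

The clique on vertices [0, 1, 3, 9] has size 4 > 1, so it alone needs 4 colors.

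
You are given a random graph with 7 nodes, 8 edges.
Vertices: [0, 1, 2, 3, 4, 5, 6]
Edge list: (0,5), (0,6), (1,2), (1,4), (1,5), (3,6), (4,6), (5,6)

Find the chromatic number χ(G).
χ(G) = 3

Clique number ω(G) = 3 (lower bound: χ ≥ ω).
The clique on [0, 5, 6] has size 3, forcing χ ≥ 3, and the coloring below uses 3 colors, so χ(G) = 3.
A valid 3-coloring: color 1: [1, 6]; color 2: [2, 3, 4, 5]; color 3: [0].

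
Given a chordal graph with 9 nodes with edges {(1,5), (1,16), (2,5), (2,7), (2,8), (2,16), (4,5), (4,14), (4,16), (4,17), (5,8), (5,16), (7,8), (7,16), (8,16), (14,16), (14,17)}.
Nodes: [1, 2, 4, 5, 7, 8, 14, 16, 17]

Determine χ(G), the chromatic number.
χ(G) = 4

Clique number ω(G) = 4 (lower bound: χ ≥ ω).
The clique on [2, 5, 8, 16] has size 4, forcing χ ≥ 4, and the coloring below uses 4 colors, so χ(G) = 4.
A valid 4-coloring: color 1: [16, 17]; color 2: [5, 7, 14]; color 3: [1, 2, 4]; color 4: [8].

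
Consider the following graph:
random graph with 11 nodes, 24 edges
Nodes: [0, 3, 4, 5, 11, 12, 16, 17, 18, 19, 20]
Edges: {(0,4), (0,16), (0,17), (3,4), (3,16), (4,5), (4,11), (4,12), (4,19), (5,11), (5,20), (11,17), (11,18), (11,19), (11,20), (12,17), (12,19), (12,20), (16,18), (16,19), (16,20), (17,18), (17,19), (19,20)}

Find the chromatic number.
χ(G) = 3

Clique number ω(G) = 3 (lower bound: χ ≥ ω).
The clique on [4, 11, 19] has size 3, forcing χ ≥ 3, and the coloring below uses 3 colors, so χ(G) = 3.
A valid 3-coloring: color 1: [4, 17, 20]; color 2: [11, 12, 16]; color 3: [0, 3, 5, 18, 19].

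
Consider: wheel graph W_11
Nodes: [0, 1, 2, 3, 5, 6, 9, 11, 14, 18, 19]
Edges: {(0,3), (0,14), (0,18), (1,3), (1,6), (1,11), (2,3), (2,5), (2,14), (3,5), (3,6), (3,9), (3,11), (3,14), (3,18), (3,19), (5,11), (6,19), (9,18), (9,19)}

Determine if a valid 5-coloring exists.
Yes, G is 5-colorable

A valid 5-coloring: color 1: [3]; color 2: [1, 5, 14, 18, 19]; color 3: [0, 2, 6, 9, 11].
(χ(G) = 3 ≤ 5.)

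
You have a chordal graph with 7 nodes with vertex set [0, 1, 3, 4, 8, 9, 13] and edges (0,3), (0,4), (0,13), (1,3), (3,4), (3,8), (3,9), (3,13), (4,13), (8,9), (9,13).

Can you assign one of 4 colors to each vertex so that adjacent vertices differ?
A valid 4-coloring: color 1: [3]; color 2: [1, 8, 13]; color 3: [4, 9]; color 4: [0].
(χ(G) = 4 ≤ 4.)

Yes, G is 4-colorable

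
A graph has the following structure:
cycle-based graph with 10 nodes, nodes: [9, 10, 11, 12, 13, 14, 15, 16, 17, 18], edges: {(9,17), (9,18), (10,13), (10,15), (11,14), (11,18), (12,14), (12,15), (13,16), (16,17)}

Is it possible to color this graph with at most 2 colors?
Yes, G is 2-colorable

A valid 2-coloring: color 1: [9, 10, 11, 12, 16]; color 2: [13, 14, 15, 17, 18].
(χ(G) = 2 ≤ 2.)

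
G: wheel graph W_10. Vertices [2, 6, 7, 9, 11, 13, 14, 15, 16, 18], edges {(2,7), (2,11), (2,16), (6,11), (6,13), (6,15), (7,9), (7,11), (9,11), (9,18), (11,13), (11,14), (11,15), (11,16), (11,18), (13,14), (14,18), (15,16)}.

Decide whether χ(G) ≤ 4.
A valid 4-coloring: color 1: [11]; color 2: [2, 9, 13, 15]; color 3: [6, 7, 16, 18]; color 4: [14].
(χ(G) = 4 ≤ 4.)

Yes, G is 4-colorable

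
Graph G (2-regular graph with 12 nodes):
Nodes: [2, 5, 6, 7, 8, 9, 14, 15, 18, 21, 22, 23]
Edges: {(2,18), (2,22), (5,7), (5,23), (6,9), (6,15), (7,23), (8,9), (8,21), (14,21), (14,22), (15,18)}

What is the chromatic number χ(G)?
χ(G) = 3

Clique number ω(G) = 3 (lower bound: χ ≥ ω).
The clique on [5, 7, 23] has size 3, forcing χ ≥ 3, and the coloring below uses 3 colors, so χ(G) = 3.
A valid 3-coloring: color 1: [2, 7, 8, 14, 15]; color 2: [9, 18, 21, 22, 23]; color 3: [5, 6].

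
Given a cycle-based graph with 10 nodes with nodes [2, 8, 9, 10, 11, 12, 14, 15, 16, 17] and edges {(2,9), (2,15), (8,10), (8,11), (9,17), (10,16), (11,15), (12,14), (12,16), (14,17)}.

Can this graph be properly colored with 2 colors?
Yes, G is 2-colorable

A valid 2-coloring: color 1: [2, 10, 11, 12, 17]; color 2: [8, 9, 14, 15, 16].
(χ(G) = 2 ≤ 2.)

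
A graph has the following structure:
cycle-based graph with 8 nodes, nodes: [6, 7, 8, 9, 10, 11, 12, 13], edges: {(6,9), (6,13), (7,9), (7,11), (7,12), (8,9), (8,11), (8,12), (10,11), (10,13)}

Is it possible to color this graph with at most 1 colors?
No, G is not 1-colorable

Edge (6,9) forces its endpoints to differ, so 1 color is not enough.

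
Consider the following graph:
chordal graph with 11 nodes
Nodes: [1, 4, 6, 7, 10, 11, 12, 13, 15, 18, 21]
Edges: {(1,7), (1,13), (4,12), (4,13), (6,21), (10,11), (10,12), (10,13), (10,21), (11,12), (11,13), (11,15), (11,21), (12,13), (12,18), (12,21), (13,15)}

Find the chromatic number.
Clique number ω(G) = 4 (lower bound: χ ≥ ω).
The clique on [10, 11, 12, 13] has size 4, forcing χ ≥ 4, and the coloring below uses 4 colors, so χ(G) = 4.
A valid 4-coloring: color 1: [1, 6, 12, 15]; color 2: [7, 13, 18, 21]; color 3: [4, 11]; color 4: [10].

χ(G) = 4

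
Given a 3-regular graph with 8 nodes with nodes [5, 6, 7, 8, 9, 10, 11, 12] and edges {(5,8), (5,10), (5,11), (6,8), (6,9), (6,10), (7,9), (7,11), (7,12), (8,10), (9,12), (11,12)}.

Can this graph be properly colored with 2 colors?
The clique on vertices [5, 8, 10] has size 3 > 2, so it alone needs 3 colors.

No, G is not 2-colorable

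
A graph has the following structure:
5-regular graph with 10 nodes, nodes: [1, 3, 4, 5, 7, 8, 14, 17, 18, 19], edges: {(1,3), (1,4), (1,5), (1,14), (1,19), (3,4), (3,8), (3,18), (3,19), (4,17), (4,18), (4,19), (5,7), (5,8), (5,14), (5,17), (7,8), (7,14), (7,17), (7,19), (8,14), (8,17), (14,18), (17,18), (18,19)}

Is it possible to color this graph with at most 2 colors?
The clique on vertices [1, 3, 4, 19] has size 4 > 2, so it alone needs 4 colors.

No, G is not 2-colorable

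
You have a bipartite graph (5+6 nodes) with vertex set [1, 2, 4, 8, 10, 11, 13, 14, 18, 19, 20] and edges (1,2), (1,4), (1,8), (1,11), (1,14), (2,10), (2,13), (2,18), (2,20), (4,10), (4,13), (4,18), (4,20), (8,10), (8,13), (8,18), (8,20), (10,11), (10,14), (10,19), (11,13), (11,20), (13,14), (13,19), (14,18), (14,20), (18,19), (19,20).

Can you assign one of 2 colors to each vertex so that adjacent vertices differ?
Yes, G is 2-colorable

A valid 2-coloring: color 1: [1, 10, 13, 18, 20]; color 2: [2, 4, 8, 11, 14, 19].
(χ(G) = 2 ≤ 2.)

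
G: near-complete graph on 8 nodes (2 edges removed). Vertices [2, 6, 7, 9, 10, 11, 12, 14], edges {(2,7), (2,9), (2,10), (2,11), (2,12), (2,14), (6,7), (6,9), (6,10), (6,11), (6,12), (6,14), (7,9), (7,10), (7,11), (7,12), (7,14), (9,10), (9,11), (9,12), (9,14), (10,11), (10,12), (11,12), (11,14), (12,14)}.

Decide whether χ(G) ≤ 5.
The clique on vertices [2, 7, 9, 10, 11, 12] has size 6 > 5, so it alone needs 6 colors.

No, G is not 5-colorable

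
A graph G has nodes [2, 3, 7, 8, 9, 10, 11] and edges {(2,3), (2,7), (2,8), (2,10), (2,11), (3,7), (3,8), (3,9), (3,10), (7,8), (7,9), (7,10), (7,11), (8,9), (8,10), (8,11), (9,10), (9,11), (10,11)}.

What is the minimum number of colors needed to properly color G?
Clique number ω(G) = 5 (lower bound: χ ≥ ω).
The clique on [3, 7, 8, 9, 10] has size 5, forcing χ ≥ 5, and the coloring below uses 5 colors, so χ(G) = 5.
A valid 5-coloring: color 1: [10]; color 2: [7]; color 3: [8]; color 4: [2, 9]; color 5: [3, 11].

χ(G) = 5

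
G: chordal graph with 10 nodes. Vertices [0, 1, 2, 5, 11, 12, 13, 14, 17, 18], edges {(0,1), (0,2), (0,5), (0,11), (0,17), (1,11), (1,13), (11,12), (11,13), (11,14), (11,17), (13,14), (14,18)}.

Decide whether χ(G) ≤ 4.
A valid 4-coloring: color 1: [2, 5, 11, 18]; color 2: [0, 12, 13]; color 3: [1, 14, 17].
(χ(G) = 3 ≤ 4.)

Yes, G is 4-colorable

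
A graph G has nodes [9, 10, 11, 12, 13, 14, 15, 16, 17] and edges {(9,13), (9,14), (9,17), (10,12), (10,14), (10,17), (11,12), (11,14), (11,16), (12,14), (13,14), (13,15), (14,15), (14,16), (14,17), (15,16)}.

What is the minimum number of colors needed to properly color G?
Clique number ω(G) = 3 (lower bound: χ ≥ ω).
The clique on [9, 14, 17] has size 3, forcing χ ≥ 3, and the coloring below uses 3 colors, so χ(G) = 3.
A valid 3-coloring: color 1: [14]; color 2: [12, 13, 16, 17]; color 3: [9, 10, 11, 15].

χ(G) = 3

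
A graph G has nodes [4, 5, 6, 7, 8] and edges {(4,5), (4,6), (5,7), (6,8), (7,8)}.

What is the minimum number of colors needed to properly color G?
Clique number ω(G) = 2 (lower bound: χ ≥ ω).
Odd cycle [5, 7, 8, 6, 4] needs 3 colors (χ ≥ 3).
The coloring below uses 3 colors, so χ(G) = 3.
A valid 3-coloring: color 1: [5, 6]; color 2: [4, 7]; color 3: [8].

χ(G) = 3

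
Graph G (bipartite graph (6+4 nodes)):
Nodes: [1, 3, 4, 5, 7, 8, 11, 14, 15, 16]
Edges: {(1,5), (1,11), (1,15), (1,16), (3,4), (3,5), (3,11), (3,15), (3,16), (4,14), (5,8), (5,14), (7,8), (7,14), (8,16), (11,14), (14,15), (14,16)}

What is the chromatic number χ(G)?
χ(G) = 2

Clique number ω(G) = 2 (lower bound: χ ≥ ω).
The graph is bipartite (no odd cycle), so 2 colors suffice: χ(G) = 2.
A valid 2-coloring: color 1: [1, 3, 8, 14]; color 2: [4, 5, 7, 11, 15, 16].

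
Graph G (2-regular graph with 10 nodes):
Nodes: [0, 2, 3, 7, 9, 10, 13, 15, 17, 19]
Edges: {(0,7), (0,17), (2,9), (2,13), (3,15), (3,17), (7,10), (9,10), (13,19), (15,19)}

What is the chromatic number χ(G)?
Clique number ω(G) = 2 (lower bound: χ ≥ ω).
The graph is bipartite (no odd cycle), so 2 colors suffice: χ(G) = 2.
A valid 2-coloring: color 1: [7, 9, 13, 15, 17]; color 2: [0, 2, 3, 10, 19].

χ(G) = 2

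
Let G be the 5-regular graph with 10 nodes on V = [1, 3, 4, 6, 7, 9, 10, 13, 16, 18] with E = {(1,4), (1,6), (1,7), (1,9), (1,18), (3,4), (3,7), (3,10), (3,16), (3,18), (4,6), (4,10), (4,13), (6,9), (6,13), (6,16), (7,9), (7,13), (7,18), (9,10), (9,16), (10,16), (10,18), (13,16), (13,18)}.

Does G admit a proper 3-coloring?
No, G is not 3-colorable

Odd cycle [9, 16, 13, 4, 1] needs 3 colors (χ ≥ 3).
Vertex 6 is adjacent to every vertex of [1, 4, 9, 13, 16], which already need 3 colors among themselves, so 6 needs a new color (χ ≥ 4).
Hence χ(G) ≥ 4 > 3, so no proper 3-coloring exists.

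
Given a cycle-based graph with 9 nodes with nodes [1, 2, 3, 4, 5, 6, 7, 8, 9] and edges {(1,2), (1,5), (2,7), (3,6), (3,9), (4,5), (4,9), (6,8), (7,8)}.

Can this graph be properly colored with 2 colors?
No, G is not 2-colorable

Odd cycle [6, 8, 7, 2, 1, 5, 4, 9, 3] needs 3 colors (χ ≥ 3).
Hence χ(G) ≥ 3 > 2, so no proper 2-coloring exists.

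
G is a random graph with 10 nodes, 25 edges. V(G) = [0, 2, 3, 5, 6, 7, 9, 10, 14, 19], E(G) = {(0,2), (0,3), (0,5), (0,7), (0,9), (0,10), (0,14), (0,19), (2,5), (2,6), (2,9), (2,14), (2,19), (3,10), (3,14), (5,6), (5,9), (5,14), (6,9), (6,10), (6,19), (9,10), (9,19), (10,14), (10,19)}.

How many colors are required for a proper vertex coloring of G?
Clique number ω(G) = 4 (lower bound: χ ≥ ω).
The clique on [0, 3, 10, 14] has size 4, forcing χ ≥ 4, and the coloring below uses 4 colors, so χ(G) = 4.
A valid 4-coloring: color 1: [0, 6]; color 2: [2, 7, 10]; color 3: [9, 14]; color 4: [3, 5, 19].

χ(G) = 4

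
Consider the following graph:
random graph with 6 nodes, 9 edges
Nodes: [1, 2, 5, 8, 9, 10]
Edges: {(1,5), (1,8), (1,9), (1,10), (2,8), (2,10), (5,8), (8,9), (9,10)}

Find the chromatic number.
χ(G) = 3

Clique number ω(G) = 3 (lower bound: χ ≥ ω).
The clique on [1, 8, 9] has size 3, forcing χ ≥ 3, and the coloring below uses 3 colors, so χ(G) = 3.
A valid 3-coloring: color 1: [8, 10]; color 2: [1, 2]; color 3: [5, 9].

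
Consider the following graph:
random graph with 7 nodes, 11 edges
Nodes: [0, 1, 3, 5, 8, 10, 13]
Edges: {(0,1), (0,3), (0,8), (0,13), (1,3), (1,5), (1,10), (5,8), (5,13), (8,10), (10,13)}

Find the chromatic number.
Clique number ω(G) = 3 (lower bound: χ ≥ ω).
The clique on [0, 1, 3] has size 3, forcing χ ≥ 3, and the coloring below uses 3 colors, so χ(G) = 3.
A valid 3-coloring: color 1: [0, 5, 10]; color 2: [1, 8, 13]; color 3: [3].

χ(G) = 3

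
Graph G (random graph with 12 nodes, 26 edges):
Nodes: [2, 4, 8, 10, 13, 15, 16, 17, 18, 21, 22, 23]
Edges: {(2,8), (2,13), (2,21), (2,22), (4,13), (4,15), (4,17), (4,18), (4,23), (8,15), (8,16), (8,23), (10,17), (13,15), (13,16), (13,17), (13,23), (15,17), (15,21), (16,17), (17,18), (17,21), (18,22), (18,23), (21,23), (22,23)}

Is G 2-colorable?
No, G is not 2-colorable

The clique on vertices [4, 13, 15, 17] has size 4 > 2, so it alone needs 4 colors.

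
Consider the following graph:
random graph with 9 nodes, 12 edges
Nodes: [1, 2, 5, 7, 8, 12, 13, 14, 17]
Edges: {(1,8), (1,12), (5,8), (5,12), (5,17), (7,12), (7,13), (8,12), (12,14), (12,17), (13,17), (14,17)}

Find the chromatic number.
Clique number ω(G) = 3 (lower bound: χ ≥ ω).
The clique on [1, 8, 12] has size 3, forcing χ ≥ 3, and the coloring below uses 3 colors, so χ(G) = 3.
A valid 3-coloring: color 1: [2, 12, 13]; color 2: [7, 8, 17]; color 3: [1, 5, 14].

χ(G) = 3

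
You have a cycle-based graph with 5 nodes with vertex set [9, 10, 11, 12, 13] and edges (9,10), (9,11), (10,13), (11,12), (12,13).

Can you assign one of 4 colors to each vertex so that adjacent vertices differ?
Yes, G is 4-colorable

A valid 4-coloring: color 1: [10, 12]; color 2: [9, 13]; color 3: [11].
(χ(G) = 3 ≤ 4.)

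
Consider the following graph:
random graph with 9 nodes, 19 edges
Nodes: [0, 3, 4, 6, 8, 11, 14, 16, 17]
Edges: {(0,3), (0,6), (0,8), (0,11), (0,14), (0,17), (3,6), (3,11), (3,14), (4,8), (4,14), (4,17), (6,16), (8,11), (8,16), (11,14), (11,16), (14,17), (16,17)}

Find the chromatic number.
χ(G) = 4

Clique number ω(G) = 4 (lower bound: χ ≥ ω).
The clique on [0, 3, 11, 14] has size 4, forcing χ ≥ 4, and the coloring below uses 4 colors, so χ(G) = 4.
A valid 4-coloring: color 1: [0, 4, 16]; color 2: [6, 11, 17]; color 3: [8, 14]; color 4: [3].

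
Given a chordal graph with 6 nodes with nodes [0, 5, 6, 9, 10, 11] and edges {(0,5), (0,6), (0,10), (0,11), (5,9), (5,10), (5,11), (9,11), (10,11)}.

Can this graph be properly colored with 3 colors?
The clique on vertices [0, 5, 10, 11] has size 4 > 3, so it alone needs 4 colors.

No, G is not 3-colorable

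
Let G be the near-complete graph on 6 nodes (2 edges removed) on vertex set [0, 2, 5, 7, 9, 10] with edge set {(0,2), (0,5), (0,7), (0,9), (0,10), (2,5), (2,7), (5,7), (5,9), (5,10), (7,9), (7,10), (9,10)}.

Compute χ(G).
χ(G) = 5

Clique number ω(G) = 5 (lower bound: χ ≥ ω).
The clique on [0, 5, 7, 9, 10] has size 5, forcing χ ≥ 5, and the coloring below uses 5 colors, so χ(G) = 5.
A valid 5-coloring: color 1: [0]; color 2: [5]; color 3: [7]; color 4: [2, 9]; color 5: [10].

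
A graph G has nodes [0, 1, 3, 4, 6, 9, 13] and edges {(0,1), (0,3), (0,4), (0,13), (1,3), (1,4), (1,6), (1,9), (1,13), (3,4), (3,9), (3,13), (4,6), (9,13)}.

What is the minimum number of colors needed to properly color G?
Clique number ω(G) = 4 (lower bound: χ ≥ ω).
The clique on [0, 1, 3, 4] has size 4, forcing χ ≥ 4, and the coloring below uses 4 colors, so χ(G) = 4.
A valid 4-coloring: color 1: [1]; color 2: [3, 6]; color 3: [0, 9]; color 4: [4, 13].

χ(G) = 4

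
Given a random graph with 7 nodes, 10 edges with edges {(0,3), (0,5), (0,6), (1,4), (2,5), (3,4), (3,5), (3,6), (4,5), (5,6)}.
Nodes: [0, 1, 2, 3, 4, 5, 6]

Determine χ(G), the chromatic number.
χ(G) = 4

Clique number ω(G) = 4 (lower bound: χ ≥ ω).
The clique on [0, 3, 5, 6] has size 4, forcing χ ≥ 4, and the coloring below uses 4 colors, so χ(G) = 4.
A valid 4-coloring: color 1: [1, 5]; color 2: [2, 3]; color 3: [4, 6]; color 4: [0].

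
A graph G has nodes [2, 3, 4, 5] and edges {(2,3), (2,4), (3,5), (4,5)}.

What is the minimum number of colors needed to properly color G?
Clique number ω(G) = 2 (lower bound: χ ≥ ω).
The graph is bipartite (no odd cycle), so 2 colors suffice: χ(G) = 2.
A valid 2-coloring: color 1: [2, 5]; color 2: [3, 4].

χ(G) = 2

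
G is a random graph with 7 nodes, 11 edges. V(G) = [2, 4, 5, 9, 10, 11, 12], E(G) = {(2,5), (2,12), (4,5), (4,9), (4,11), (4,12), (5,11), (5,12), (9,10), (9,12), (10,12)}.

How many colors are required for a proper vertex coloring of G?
χ(G) = 3

Clique number ω(G) = 3 (lower bound: χ ≥ ω).
The clique on [4, 5, 11] has size 3, forcing χ ≥ 3, and the coloring below uses 3 colors, so χ(G) = 3.
A valid 3-coloring: color 1: [11, 12]; color 2: [2, 4, 10]; color 3: [5, 9].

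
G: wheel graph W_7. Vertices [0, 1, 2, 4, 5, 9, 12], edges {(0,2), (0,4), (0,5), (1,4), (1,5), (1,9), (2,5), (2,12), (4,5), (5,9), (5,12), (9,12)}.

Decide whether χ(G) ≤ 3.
A valid 3-coloring: color 1: [5]; color 2: [2, 4, 9]; color 3: [0, 1, 12].
(χ(G) = 3 ≤ 3.)

Yes, G is 3-colorable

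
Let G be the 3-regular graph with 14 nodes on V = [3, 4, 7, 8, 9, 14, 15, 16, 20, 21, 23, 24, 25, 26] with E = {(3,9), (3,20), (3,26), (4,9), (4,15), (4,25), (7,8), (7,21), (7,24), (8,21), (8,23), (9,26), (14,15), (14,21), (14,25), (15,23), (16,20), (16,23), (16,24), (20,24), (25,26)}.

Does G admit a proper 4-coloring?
Yes, G is 4-colorable

A valid 4-coloring: color 1: [4, 7, 14, 20, 23, 26]; color 2: [9, 15, 16, 21, 25]; color 3: [3, 8, 24].
(χ(G) = 3 ≤ 4.)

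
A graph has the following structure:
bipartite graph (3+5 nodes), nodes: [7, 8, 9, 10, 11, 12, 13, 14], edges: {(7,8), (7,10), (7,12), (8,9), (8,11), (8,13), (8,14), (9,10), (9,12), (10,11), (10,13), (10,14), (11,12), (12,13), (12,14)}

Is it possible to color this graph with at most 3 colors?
A valid 3-coloring: color 1: [8, 10, 12]; color 2: [7, 9, 11, 13, 14].
(χ(G) = 2 ≤ 3.)

Yes, G is 3-colorable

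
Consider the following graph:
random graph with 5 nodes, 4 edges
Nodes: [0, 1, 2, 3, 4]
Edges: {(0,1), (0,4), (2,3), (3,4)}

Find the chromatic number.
χ(G) = 2

Clique number ω(G) = 2 (lower bound: χ ≥ ω).
The graph is bipartite (no odd cycle), so 2 colors suffice: χ(G) = 2.
A valid 2-coloring: color 1: [0, 3]; color 2: [1, 2, 4].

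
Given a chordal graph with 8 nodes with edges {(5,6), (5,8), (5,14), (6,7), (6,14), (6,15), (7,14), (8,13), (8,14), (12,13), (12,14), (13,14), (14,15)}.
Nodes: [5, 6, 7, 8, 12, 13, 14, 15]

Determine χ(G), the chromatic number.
χ(G) = 3

Clique number ω(G) = 3 (lower bound: χ ≥ ω).
The clique on [5, 8, 14] has size 3, forcing χ ≥ 3, and the coloring below uses 3 colors, so χ(G) = 3.
A valid 3-coloring: color 1: [14]; color 2: [6, 8, 12]; color 3: [5, 7, 13, 15].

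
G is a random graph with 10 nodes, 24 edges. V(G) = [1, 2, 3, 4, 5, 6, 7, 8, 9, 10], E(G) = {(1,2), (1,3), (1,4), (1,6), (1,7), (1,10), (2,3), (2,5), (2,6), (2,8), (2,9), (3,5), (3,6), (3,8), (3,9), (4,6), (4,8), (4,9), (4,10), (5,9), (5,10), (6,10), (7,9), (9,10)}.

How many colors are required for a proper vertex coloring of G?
Clique number ω(G) = 4 (lower bound: χ ≥ ω).
The clique on [1, 2, 3, 6] has size 4, forcing χ ≥ 4, and the coloring below uses 4 colors, so χ(G) = 4.
A valid 4-coloring: color 1: [1, 8, 9]; color 2: [2, 4, 7]; color 3: [3, 10]; color 4: [5, 6].

χ(G) = 4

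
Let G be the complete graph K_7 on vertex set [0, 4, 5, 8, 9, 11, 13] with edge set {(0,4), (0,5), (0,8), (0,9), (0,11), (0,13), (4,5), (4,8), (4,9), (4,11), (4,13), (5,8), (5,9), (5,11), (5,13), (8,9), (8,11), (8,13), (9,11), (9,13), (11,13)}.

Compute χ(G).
Clique number ω(G) = 7 (lower bound: χ ≥ ω).
The clique on [0, 4, 5, 8, 9, 11, 13] has size 7, forcing χ ≥ 7, and the coloring below uses 7 colors, so χ(G) = 7.
A valid 7-coloring: color 1: [11]; color 2: [13]; color 3: [9]; color 4: [4]; color 5: [5]; color 6: [8]; color 7: [0].

χ(G) = 7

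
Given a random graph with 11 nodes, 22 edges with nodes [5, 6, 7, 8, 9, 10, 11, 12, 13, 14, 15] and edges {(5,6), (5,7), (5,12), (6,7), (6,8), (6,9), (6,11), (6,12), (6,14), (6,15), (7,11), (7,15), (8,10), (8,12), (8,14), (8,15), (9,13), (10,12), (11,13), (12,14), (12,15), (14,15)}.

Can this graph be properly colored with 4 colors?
No, G is not 4-colorable

The clique on vertices [6, 8, 12, 14, 15] has size 5 > 4, so it alone needs 5 colors.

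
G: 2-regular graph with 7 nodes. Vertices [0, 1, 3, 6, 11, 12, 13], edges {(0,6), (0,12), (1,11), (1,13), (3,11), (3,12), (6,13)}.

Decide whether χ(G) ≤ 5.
A valid 5-coloring: color 1: [6, 11, 12]; color 2: [0, 1, 3]; color 3: [13].
(χ(G) = 3 ≤ 5.)

Yes, G is 5-colorable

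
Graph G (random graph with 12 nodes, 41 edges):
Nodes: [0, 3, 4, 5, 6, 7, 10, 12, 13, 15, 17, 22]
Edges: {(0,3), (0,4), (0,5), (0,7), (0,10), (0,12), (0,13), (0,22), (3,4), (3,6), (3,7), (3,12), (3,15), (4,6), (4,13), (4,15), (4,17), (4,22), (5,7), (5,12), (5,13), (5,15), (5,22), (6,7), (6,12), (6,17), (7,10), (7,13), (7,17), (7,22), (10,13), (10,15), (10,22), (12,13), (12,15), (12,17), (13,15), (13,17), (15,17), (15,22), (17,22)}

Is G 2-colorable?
The clique on vertices [0, 5, 12, 13] has size 4 > 2, so it alone needs 4 colors.

No, G is not 2-colorable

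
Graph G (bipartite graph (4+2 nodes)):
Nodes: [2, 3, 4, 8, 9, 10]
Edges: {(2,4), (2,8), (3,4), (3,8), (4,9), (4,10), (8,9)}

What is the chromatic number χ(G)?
Clique number ω(G) = 2 (lower bound: χ ≥ ω).
The graph is bipartite (no odd cycle), so 2 colors suffice: χ(G) = 2.
A valid 2-coloring: color 1: [4, 8]; color 2: [2, 3, 9, 10].

χ(G) = 2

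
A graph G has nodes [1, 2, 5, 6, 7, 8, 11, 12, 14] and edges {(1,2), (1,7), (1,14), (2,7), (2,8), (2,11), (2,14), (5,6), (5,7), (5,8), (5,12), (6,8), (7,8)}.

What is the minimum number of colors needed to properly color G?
Clique number ω(G) = 3 (lower bound: χ ≥ ω).
The clique on [2, 7, 8] has size 3, forcing χ ≥ 3, and the coloring below uses 3 colors, so χ(G) = 3.
A valid 3-coloring: color 1: [2, 5]; color 2: [6, 7, 11, 12, 14]; color 3: [1, 8].

χ(G) = 3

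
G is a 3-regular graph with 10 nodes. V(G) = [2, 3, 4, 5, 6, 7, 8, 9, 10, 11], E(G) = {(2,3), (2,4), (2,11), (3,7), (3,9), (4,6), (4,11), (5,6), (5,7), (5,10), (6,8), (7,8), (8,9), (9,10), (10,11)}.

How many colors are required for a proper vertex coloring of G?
Clique number ω(G) = 3 (lower bound: χ ≥ ω).
The clique on [2, 4, 11] has size 3, forcing χ ≥ 3, and the coloring below uses 3 colors, so χ(G) = 3.
A valid 3-coloring: color 1: [6, 7, 9, 11]; color 2: [2, 5, 8]; color 3: [3, 4, 10].

χ(G) = 3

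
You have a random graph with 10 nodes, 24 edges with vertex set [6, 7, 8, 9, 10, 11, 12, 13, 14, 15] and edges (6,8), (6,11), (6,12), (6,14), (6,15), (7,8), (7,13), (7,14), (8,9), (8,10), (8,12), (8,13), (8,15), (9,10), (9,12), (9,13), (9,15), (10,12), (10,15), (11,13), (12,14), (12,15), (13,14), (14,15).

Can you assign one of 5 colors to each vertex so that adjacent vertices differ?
Yes, G is 5-colorable

A valid 5-coloring: color 1: [8, 11, 14]; color 2: [12, 13]; color 3: [7, 15]; color 4: [6, 9]; color 5: [10].
(χ(G) = 5 ≤ 5.)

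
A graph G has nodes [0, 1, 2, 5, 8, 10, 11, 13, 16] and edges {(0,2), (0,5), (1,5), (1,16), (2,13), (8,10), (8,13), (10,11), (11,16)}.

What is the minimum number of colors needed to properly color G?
χ(G) = 3

Clique number ω(G) = 2 (lower bound: χ ≥ ω).
Odd cycle [16, 11, 10, 8, 13, 2, 0, 5, 1] needs 3 colors (χ ≥ 3).
The coloring below uses 3 colors, so χ(G) = 3.
A valid 3-coloring: color 1: [5, 10, 13, 16]; color 2: [1, 2, 8, 11]; color 3: [0].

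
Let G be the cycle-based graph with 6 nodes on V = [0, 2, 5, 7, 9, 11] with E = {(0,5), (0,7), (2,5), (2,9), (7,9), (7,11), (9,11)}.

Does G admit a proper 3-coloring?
A valid 3-coloring: color 1: [5, 9]; color 2: [2, 7]; color 3: [0, 11].
(χ(G) = 3 ≤ 3.)

Yes, G is 3-colorable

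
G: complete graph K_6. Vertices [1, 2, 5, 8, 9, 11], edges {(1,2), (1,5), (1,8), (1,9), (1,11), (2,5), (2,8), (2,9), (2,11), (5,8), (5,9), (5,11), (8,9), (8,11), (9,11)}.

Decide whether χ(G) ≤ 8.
Yes, G is 8-colorable

A valid 8-coloring: color 1: [2]; color 2: [5]; color 3: [1]; color 4: [9]; color 5: [8]; color 6: [11].
(χ(G) = 6 ≤ 8.)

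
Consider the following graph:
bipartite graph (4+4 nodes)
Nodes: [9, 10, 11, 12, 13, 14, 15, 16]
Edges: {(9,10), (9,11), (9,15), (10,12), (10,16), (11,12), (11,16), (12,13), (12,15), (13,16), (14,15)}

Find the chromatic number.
χ(G) = 2

Clique number ω(G) = 2 (lower bound: χ ≥ ω).
The graph is bipartite (no odd cycle), so 2 colors suffice: χ(G) = 2.
A valid 2-coloring: color 1: [9, 12, 14, 16]; color 2: [10, 11, 13, 15].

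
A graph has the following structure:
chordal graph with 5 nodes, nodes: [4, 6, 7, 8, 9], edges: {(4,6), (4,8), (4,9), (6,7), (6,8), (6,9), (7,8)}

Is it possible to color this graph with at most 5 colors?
Yes, G is 5-colorable

A valid 5-coloring: color 1: [6]; color 2: [8, 9]; color 3: [4, 7].
(χ(G) = 3 ≤ 5.)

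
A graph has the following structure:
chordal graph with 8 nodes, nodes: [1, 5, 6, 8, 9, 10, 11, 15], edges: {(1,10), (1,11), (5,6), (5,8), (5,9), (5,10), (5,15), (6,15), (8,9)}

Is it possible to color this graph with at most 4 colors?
A valid 4-coloring: color 1: [1, 5]; color 2: [9, 10, 11, 15]; color 3: [6, 8].
(χ(G) = 3 ≤ 4.)

Yes, G is 4-colorable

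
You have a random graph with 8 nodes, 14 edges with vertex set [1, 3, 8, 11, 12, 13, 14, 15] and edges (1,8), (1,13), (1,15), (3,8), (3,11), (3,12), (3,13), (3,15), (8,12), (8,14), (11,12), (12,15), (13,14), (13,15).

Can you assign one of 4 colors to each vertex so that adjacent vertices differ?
Yes, G is 4-colorable

A valid 4-coloring: color 1: [1, 3, 14]; color 2: [12, 13]; color 3: [8, 11, 15].
(χ(G) = 3 ≤ 4.)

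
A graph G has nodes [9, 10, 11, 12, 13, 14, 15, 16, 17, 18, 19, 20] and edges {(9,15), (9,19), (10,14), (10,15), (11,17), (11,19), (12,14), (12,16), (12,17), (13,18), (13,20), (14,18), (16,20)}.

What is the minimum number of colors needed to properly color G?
Clique number ω(G) = 2 (lower bound: χ ≥ ω).
The graph is bipartite (no odd cycle), so 2 colors suffice: χ(G) = 2.
A valid 2-coloring: color 1: [9, 10, 11, 12, 18, 20]; color 2: [13, 14, 15, 16, 17, 19].

χ(G) = 2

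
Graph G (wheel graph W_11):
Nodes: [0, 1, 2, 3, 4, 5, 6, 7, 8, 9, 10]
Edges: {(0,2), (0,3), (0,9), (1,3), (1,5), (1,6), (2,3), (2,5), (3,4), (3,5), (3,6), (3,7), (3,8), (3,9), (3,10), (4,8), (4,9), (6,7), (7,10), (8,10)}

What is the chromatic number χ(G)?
Clique number ω(G) = 3 (lower bound: χ ≥ ω).
The clique on [0, 3, 9] has size 3, forcing χ ≥ 3, and the coloring below uses 3 colors, so χ(G) = 3.
A valid 3-coloring: color 1: [3]; color 2: [0, 4, 5, 6, 10]; color 3: [1, 2, 7, 8, 9].

χ(G) = 3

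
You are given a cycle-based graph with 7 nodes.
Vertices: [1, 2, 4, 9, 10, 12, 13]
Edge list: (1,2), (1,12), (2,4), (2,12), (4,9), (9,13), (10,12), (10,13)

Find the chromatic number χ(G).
Clique number ω(G) = 3 (lower bound: χ ≥ ω).
The clique on [1, 2, 12] has size 3, forcing χ ≥ 3, and the coloring below uses 3 colors, so χ(G) = 3.
A valid 3-coloring: color 1: [4, 12, 13]; color 2: [2, 9, 10]; color 3: [1].

χ(G) = 3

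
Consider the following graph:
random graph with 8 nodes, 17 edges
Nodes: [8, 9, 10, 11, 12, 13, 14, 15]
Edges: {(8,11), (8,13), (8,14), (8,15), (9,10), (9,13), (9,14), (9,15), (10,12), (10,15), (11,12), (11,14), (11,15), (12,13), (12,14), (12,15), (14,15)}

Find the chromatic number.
Clique number ω(G) = 4 (lower bound: χ ≥ ω).
The clique on [8, 11, 14, 15] has size 4, forcing χ ≥ 4, and the coloring below uses 4 colors, so χ(G) = 4.
A valid 4-coloring: color 1: [13, 15]; color 2: [8, 9, 12]; color 3: [10, 14]; color 4: [11].

χ(G) = 4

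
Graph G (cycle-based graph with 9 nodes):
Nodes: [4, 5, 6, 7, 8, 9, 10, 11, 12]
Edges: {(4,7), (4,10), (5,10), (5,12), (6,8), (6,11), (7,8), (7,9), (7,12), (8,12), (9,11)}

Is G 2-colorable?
No, G is not 2-colorable

The clique on vertices [7, 8, 12] has size 3 > 2, so it alone needs 3 colors.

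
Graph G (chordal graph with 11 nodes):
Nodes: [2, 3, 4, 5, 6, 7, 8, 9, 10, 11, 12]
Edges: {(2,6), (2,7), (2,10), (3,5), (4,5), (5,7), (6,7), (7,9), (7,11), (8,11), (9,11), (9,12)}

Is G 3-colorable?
Yes, G is 3-colorable

A valid 3-coloring: color 1: [3, 4, 7, 8, 10, 12]; color 2: [2, 5, 9]; color 3: [6, 11].
(χ(G) = 3 ≤ 3.)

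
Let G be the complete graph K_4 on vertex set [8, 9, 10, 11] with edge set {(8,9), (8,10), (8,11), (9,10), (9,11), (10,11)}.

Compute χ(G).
Clique number ω(G) = 4 (lower bound: χ ≥ ω).
The clique on [8, 9, 10, 11] has size 4, forcing χ ≥ 4, and the coloring below uses 4 colors, so χ(G) = 4.
A valid 4-coloring: color 1: [11]; color 2: [9]; color 3: [10]; color 4: [8].

χ(G) = 4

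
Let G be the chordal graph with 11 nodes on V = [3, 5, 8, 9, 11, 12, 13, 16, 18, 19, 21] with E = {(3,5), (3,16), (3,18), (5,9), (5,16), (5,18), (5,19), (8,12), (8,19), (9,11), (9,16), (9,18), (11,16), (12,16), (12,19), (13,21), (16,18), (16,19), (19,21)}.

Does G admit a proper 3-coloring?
No, G is not 3-colorable

The clique on vertices [5, 9, 16, 18] has size 4 > 3, so it alone needs 4 colors.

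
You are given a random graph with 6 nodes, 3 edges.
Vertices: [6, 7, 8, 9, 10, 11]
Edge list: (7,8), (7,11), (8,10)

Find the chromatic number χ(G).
χ(G) = 2

Clique number ω(G) = 2 (lower bound: χ ≥ ω).
The graph is bipartite (no odd cycle), so 2 colors suffice: χ(G) = 2.
A valid 2-coloring: color 1: [6, 7, 9, 10]; color 2: [8, 11].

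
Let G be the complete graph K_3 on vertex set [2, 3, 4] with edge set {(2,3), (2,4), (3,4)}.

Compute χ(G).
χ(G) = 3

Clique number ω(G) = 3 (lower bound: χ ≥ ω).
The clique on [2, 3, 4] has size 3, forcing χ ≥ 3, and the coloring below uses 3 colors, so χ(G) = 3.
A valid 3-coloring: color 1: [3]; color 2: [4]; color 3: [2].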